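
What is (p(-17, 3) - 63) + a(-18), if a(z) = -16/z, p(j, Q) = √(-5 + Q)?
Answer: -559/9 + I*√2 ≈ -62.111 + 1.4142*I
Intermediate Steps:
(p(-17, 3) - 63) + a(-18) = (√(-5 + 3) - 63) - 16/(-18) = (√(-2) - 63) - 16*(-1/18) = (I*√2 - 63) + 8/9 = (-63 + I*√2) + 8/9 = -559/9 + I*√2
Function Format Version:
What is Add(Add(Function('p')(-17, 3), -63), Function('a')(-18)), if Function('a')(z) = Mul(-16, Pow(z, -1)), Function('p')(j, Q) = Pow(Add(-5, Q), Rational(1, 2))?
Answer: Add(Rational(-559, 9), Mul(I, Pow(2, Rational(1, 2)))) ≈ Add(-62.111, Mul(1.4142, I))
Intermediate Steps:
Add(Add(Function('p')(-17, 3), -63), Function('a')(-18)) = Add(Add(Pow(Add(-5, 3), Rational(1, 2)), -63), Mul(-16, Pow(-18, -1))) = Add(Add(Pow(-2, Rational(1, 2)), -63), Mul(-16, Rational(-1, 18))) = Add(Add(Mul(I, Pow(2, Rational(1, 2))), -63), Rational(8, 9)) = Add(Add(-63, Mul(I, Pow(2, Rational(1, 2)))), Rational(8, 9)) = Add(Rational(-559, 9), Mul(I, Pow(2, Rational(1, 2))))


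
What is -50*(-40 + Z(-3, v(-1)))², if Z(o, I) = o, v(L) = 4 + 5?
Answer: -92450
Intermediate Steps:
v(L) = 9
-50*(-40 + Z(-3, v(-1)))² = -50*(-40 - 3)² = -50*(-43)² = -50*1849 = -92450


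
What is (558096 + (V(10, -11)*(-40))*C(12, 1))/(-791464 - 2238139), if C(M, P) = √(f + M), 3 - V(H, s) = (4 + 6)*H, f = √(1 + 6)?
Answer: -558096/3029603 - 3880*√(12 + √7)/3029603 ≈ -0.18912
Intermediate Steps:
f = √7 ≈ 2.6458
V(H, s) = 3 - 10*H (V(H, s) = 3 - (4 + 6)*H = 3 - 10*H)
C(M, P) = √(M + √7) (C(M, P) = √(√7 + M) = √(M + √7))
(558096 + (V(10, -11)*(-40))*C(12, 1))/(-791464 - 2238139) = (558096 + ((3 - 10*10)*(-40))*√(12 + √7))/(-791464 - 2238139) = (558096 + ((3 - 100)*(-40))*√(12 + √7))/(-3029603) = (558096 + (-97*(-40))*√(12 + √7))*(-1/3029603) = (558096 + 3880*√(12 + √7))*(-1/3029603) = -558096/3029603 - 3880*√(12 + √7)/3029603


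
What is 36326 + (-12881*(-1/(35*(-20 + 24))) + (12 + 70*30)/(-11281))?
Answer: 57516119721/1579340 ≈ 36418.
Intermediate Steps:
36326 + (-12881*(-1/(35*(-20 + 24))) + (12 + 70*30)/(-11281)) = 36326 + (-12881/(4*(-35)) + (12 + 2100)*(-1/11281)) = 36326 + (-12881/(-140) + 2112*(-1/11281)) = 36326 + (-12881*(-1/140) - 2112/11281) = 36326 + (12881/140 - 2112/11281) = 36326 + 145014881/1579340 = 57516119721/1579340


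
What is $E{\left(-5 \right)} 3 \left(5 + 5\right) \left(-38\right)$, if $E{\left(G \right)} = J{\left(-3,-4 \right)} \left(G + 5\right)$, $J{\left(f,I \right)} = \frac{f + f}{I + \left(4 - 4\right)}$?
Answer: $0$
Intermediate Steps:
$J{\left(f,I \right)} = \frac{2 f}{I}$ ($J{\left(f,I \right)} = \frac{2 f}{I + 0} = \frac{2 f}{I}$)
$E{\left(G \right)} = \frac{15}{2} + \frac{3 G}{2}$ ($E{\left(G \right)} = 2 \left(-3\right) \frac{1}{-4} \left(G + 5\right) = 2 \left(-3\right) \left(- \frac{1}{4}\right) \left(5 + G\right) = \frac{3 \left(5 + G\right)}{2} = \frac{15}{2} + \frac{3 G}{2}$)
$E{\left(-5 \right)} 3 \left(5 + 5\right) \left(-38\right) = \left(\frac{15}{2} + \frac{3}{2} \left(-5\right)\right) 3 \left(5 + 5\right) \left(-38\right) = \left(\frac{15}{2} - \frac{15}{2}\right) 3 \cdot 10 \left(-38\right) = 0 \cdot 30 \left(-38\right) = 0 \left(-38\right) = 0$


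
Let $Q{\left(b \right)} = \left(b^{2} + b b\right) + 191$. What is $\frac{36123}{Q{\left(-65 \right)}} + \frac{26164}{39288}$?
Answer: $\frac{411320887}{84871902} \approx 4.8464$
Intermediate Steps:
$Q{\left(b \right)} = 191 + 2 b^{2}$ ($Q{\left(b \right)} = \left(b^{2} + b^{2}\right) + 191 = 2 b^{2} + 191 = 191 + 2 b^{2}$)
$\frac{36123}{Q{\left(-65 \right)}} + \frac{26164}{39288} = \frac{36123}{191 + 2 \left(-65\right)^{2}} + \frac{26164}{39288} = \frac{36123}{191 + 2 \cdot 4225} + 26164 \cdot \frac{1}{39288} = \frac{36123}{191 + 8450} + \frac{6541}{9822} = \frac{36123}{8641} + \frac{6541}{9822} = \frac{411320887}{84871902}$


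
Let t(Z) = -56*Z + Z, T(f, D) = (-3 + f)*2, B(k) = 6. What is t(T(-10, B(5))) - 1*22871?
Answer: -21441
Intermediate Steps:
T(f, D) = -6 + 2*f
t(Z) = -55*Z
t(T(-10, B(5))) - 1*22871 = -55*(-6 + 2*(-10)) - 1*22871 = -55*(-6 - 20) - 22871 = -55*(-26) - 22871 = 1430 - 22871 = -21441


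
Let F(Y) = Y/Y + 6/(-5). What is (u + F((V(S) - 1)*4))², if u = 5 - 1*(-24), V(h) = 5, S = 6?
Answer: 20736/25 ≈ 829.44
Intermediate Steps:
F(Y) = -⅕ (F(Y) = 1 + 6*(-⅕) = 1 - 6/5 = -⅕)
u = 29 (u = 5 + 24 = 29)
(u + F((V(S) - 1)*4))² = (29 - ⅕)² = (144/5)² = 20736/25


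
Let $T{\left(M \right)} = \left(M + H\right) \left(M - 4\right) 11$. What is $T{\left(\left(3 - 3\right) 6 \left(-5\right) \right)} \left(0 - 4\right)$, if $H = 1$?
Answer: $176$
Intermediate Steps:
$T{\left(M \right)} = 11 \left(1 + M\right) \left(-4 + M\right)$ ($T{\left(M \right)} = \left(M + 1\right) \left(M - 4\right) 11 = \left(1 + M\right) \left(-4 + M\right) 11 = 11 \left(1 + M\right) \left(-4 + M\right)$)
$T{\left(\left(3 - 3\right) 6 \left(-5\right) \right)} \left(0 - 4\right) = \left(-44 - 33 \left(3 - 3\right) 6 \left(-5\right) + 11 \left(\left(3 - 3\right) 6 \left(-5\right)\right)^{2}\right) \left(0 - 4\right) = \left(-44 - 33 \cdot 0 \cdot 6 \left(-5\right) + 11 \left(0 \cdot 6 \left(-5\right)\right)^{2}\right) \left(0 - 4\right) = \left(-44 - 33 \cdot 0 \left(-5\right) + 11 \left(0 \left(-5\right)\right)^{2}\right) \left(-4\right) = \left(-44 - 0 + 11 \cdot 0^{2}\right) \left(-4\right) = \left(-44 + 0 + 11 \cdot 0\right) \left(-4\right) = \left(-44 + 0 + 0\right) \left(-4\right) = \left(-44\right) \left(-4\right) = 176$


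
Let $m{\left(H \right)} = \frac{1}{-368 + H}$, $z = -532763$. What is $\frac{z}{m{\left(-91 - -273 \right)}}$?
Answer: $99093918$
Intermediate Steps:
$\frac{z}{m{\left(-91 - -273 \right)}} = - \frac{532763}{\frac{1}{-368 - -182}} = - \frac{532763}{\frac{1}{-368 + \left(-91 + 273\right)}} = - \frac{532763}{\frac{1}{-368 + 182}} = - \frac{532763}{\frac{1}{-186}} = - \frac{532763}{- \frac{1}{186}} = \left(-532763\right) \left(-186\right) = 99093918$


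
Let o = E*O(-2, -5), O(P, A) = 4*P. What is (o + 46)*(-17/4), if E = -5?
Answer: -731/2 ≈ -365.50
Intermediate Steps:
o = 40 (o = -20*(-2) = -5*(-8) = 40)
(o + 46)*(-17/4) = (40 + 46)*(-17/4) = 86*(-17*1/4) = 86*(-17/4) = -731/2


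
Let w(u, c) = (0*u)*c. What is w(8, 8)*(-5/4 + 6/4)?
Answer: 0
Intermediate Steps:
w(u, c) = 0 (w(u, c) = 0*c = 0)
w(8, 8)*(-5/4 + 6/4) = 0*(-5/4 + 6/4) = 0*(-5*1/4 + 6*(1/4)) = 0*(-5/4 + 3/2) = 0*(1/4) = 0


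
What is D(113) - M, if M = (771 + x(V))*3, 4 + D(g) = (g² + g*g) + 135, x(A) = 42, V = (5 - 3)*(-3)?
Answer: 23230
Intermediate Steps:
V = -6 (V = 2*(-3) = -6)
D(g) = 131 + 2*g² (D(g) = -4 + ((g² + g*g) + 135) = -4 + ((g² + g²) + 135) = -4 + (2*g² + 135) = -4 + (135 + 2*g²) = 131 + 2*g²)
M = 2439 (M = (771 + 42)*3 = 813*3 = 2439)
D(113) - M = (131 + 2*113²) - 1*2439 = (131 + 2*12769) - 2439 = (131 + 25538) - 2439 = 25669 - 2439 = 23230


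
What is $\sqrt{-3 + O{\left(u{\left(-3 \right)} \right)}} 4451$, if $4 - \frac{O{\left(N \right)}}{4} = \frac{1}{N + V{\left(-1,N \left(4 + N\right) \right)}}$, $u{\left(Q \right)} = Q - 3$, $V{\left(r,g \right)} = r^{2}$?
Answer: $\frac{4451 \sqrt{345}}{5} \approx 16535.0$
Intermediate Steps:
$u{\left(Q \right)} = -3 + Q$
$O{\left(N \right)} = 16 - \frac{4}{1 + N}$ ($O{\left(N \right)} = 16 - \frac{4}{N + \left(-1\right)^{2}} = 16 - \frac{4}{N + 1} = 16 - \frac{4}{1 + N}$)
$\sqrt{-3 + O{\left(u{\left(-3 \right)} \right)}} 4451 = \sqrt{-3 + \frac{4 \left(3 + 4 \left(-3 - 3\right)\right)}{1 - 6}} \cdot 4451 = \sqrt{-3 + \frac{4 \left(3 + 4 \left(-6\right)\right)}{1 - 6}} \cdot 4451 = \sqrt{-3 + \frac{4 \left(3 - 24\right)}{-5}} \cdot 4451 = \sqrt{-3 + 4 \left(- \frac{1}{5}\right) \left(-21\right)} 4451 = \sqrt{-3 + \frac{84}{5}} \cdot 4451 = \sqrt{\frac{69}{5}} \cdot 4451 = \frac{\sqrt{345}}{5} \cdot 4451 = \frac{4451 \sqrt{345}}{5}$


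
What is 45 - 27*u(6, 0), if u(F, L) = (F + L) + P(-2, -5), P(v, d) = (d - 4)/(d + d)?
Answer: -1413/10 ≈ -141.30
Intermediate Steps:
P(v, d) = (-4 + d)/(2*d) (P(v, d) = (-4 + d)/((2*d)) = (-4 + d)*(1/(2*d)) = (-4 + d)/(2*d))
u(F, L) = 9/10 + F + L (u(F, L) = (F + L) + (½)*(-4 - 5)/(-5) = (F + L) + (½)*(-⅕)*(-9) = (F + L) + 9/10 = 9/10 + F + L)
45 - 27*u(6, 0) = 45 - 27*(9/10 + 6 + 0) = 45 - 27*69/10 = 45 - 1863/10 = -1413/10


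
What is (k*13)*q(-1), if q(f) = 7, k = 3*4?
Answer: 1092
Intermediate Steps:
k = 12
(k*13)*q(-1) = (12*13)*7 = 156*7 = 1092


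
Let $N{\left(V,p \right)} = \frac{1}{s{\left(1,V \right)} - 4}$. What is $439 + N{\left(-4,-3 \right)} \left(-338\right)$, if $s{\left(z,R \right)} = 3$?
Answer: $777$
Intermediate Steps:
$N{\left(V,p \right)} = -1$ ($N{\left(V,p \right)} = \frac{1}{3 - 4} = \frac{1}{-1} = -1$)
$439 + N{\left(-4,-3 \right)} \left(-338\right) = 439 - -338 = 439 + 338 = 777$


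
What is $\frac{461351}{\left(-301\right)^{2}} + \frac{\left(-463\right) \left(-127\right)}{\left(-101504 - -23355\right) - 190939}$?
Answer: $\frac{118816588487}{24379641888} \approx 4.8736$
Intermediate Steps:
$\frac{461351}{\left(-301\right)^{2}} + \frac{\left(-463\right) \left(-127\right)}{\left(-101504 - -23355\right) - 190939} = \frac{461351}{90601} + \frac{58801}{\left(-101504 + 23355\right) - 190939} = 461351 \cdot \frac{1}{90601} + \frac{58801}{-78149 - 190939} = \frac{461351}{90601} + \frac{58801}{-269088} = \frac{461351}{90601} + 58801 \left(- \frac{1}{269088}\right) = \frac{461351}{90601} - \frac{58801}{269088} = \frac{118816588487}{24379641888}$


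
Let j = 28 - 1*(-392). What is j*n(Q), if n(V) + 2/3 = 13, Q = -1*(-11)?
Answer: 5180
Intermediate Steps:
Q = 11
n(V) = 37/3 (n(V) = -⅔ + 13 = 37/3)
j = 420 (j = 28 + 392 = 420)
j*n(Q) = 420*(37/3) = 5180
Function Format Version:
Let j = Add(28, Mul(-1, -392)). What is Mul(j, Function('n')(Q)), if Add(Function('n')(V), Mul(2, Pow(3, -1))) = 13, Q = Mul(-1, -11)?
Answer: 5180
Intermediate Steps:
Q = 11
Function('n')(V) = Rational(37, 3) (Function('n')(V) = Add(Rational(-2, 3), 13) = Rational(37, 3))
j = 420 (j = Add(28, 392) = 420)
Mul(j, Function('n')(Q)) = Mul(420, Rational(37, 3)) = 5180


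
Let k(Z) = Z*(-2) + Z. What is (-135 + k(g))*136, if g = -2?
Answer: -18088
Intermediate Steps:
k(Z) = -Z (k(Z) = -2*Z + Z = -Z)
(-135 + k(g))*136 = (-135 - 1*(-2))*136 = (-135 + 2)*136 = -133*136 = -18088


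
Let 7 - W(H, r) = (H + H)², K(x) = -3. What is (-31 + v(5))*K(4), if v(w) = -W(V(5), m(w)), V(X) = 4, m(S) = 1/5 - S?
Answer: -78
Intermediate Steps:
m(S) = ⅕ - S
W(H, r) = 7 - 4*H² (W(H, r) = 7 - (H + H)² = 7 - (2*H)² = 7 - 4*H²)
v(w) = 57 (v(w) = -(7 - 4*4²) = -(7 - 4*16) = -(7 - 64) = -1*(-57) = 57)
(-31 + v(5))*K(4) = (-31 + 57)*(-3) = 26*(-3) = -78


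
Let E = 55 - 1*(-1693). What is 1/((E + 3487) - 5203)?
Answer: 1/32 ≈ 0.031250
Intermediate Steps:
E = 1748 (E = 55 + 1693 = 1748)
1/((E + 3487) - 5203) = 1/((1748 + 3487) - 5203) = 1/(5235 - 5203) = 1/32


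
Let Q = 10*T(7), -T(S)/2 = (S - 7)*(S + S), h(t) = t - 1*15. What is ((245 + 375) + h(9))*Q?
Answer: 0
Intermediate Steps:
h(t) = -15 + t (h(t) = t - 15 = -15 + t)
T(S) = -4*S*(-7 + S) (T(S) = -2*(S - 7)*(S + S) = -2*(-7 + S)*2*S = -4*S*(-7 + S))
Q = 0 (Q = 10*(4*7*(7 - 1*7)) = 10*(4*7*(7 - 7)) = 10*(4*7*0) = 10*0 = 0)
((245 + 375) + h(9))*Q = ((245 + 375) + (-15 + 9))*0 = (620 - 6)*0 = 614*0 = 0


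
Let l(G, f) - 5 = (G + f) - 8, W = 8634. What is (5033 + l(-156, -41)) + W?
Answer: 13467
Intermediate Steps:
l(G, f) = -3 + G + f (l(G, f) = 5 + ((G + f) - 8) = 5 + (-8 + G + f) = -3 + G + f)
(5033 + l(-156, -41)) + W = (5033 + (-3 - 156 - 41)) + 8634 = (5033 - 200) + 8634 = 4833 + 8634 = 13467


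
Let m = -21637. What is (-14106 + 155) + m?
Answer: -35588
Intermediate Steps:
(-14106 + 155) + m = (-14106 + 155) - 21637 = -13951 - 21637 = -35588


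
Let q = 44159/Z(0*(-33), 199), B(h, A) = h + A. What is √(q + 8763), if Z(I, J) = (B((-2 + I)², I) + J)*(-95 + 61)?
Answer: √417143538434/6902 ≈ 93.577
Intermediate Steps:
B(h, A) = A + h
Z(I, J) = -34*I - 34*J - 34*(-2 + I)² (Z(I, J) = ((I + (-2 + I)²) + J)*(-95 + 61) = (I + J + (-2 + I)²)*(-34) = -34*I - 34*J - 34*(-2 + I)²)
q = -44159/6902 (q = 44159/(-0*(-33) - 34*199 - 34*(-2 + 0*(-33))²) = 44159/(-34*0 - 6766 - 34*(-2 + 0)²) = 44159/(0 - 6766 - 34*(-2)²) = 44159/(0 - 6766 - 34*4) = 44159/(0 - 6766 - 136) = 44159/(-6902) = 44159*(-1/6902) = -44159/6902 ≈ -6.3980)
√(q + 8763) = √(-44159/6902 + 8763) = √(60438067/6902) = √417143538434/6902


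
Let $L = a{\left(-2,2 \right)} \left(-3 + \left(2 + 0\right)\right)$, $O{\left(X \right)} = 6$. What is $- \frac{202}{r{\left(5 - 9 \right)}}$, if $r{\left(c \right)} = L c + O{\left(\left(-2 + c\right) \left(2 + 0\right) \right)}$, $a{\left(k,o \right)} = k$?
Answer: $101$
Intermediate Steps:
$L = 2$ ($L = - 2 \left(-3 + \left(2 + 0\right)\right) = - 2 \left(-3 + 2\right) = \left(-2\right) \left(-1\right) = 2$)
$r{\left(c \right)} = 6 + 2 c$ ($r{\left(c \right)} = 2 c + 6 = 6 + 2 c$)
$- \frac{202}{r{\left(5 - 9 \right)}} = - \frac{202}{6 + 2 \left(5 - 9\right)} = - \frac{202}{6 + 2 \left(-4\right)} = - \frac{202}{6 - 8} = - \frac{202}{-2} = \left(-202\right) \left(- \frac{1}{2}\right) = 101$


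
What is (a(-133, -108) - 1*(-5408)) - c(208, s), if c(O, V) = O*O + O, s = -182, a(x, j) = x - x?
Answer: -38064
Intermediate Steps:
a(x, j) = 0
c(O, V) = O + O**2 (c(O, V) = O**2 + O = O + O**2)
(a(-133, -108) - 1*(-5408)) - c(208, s) = (0 - 1*(-5408)) - 208*(1 + 208) = (0 + 5408) - 208*209 = 5408 - 1*43472 = 5408 - 43472 = -38064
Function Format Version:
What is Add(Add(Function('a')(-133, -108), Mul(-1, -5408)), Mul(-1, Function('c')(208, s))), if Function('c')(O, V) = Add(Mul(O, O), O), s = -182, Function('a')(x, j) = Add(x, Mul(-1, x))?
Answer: -38064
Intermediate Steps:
Function('a')(x, j) = 0
Function('c')(O, V) = Add(O, Pow(O, 2)) (Function('c')(O, V) = Add(Pow(O, 2), O) = Add(O, Pow(O, 2)))
Add(Add(Function('a')(-133, -108), Mul(-1, -5408)), Mul(-1, Function('c')(208, s))) = Add(Add(0, Mul(-1, -5408)), Mul(-1, Mul(208, Add(1, 208)))) = Add(Add(0, 5408), Mul(-1, Mul(208, 209))) = Add(5408, Mul(-1, 43472)) = Add(5408, -43472) = -38064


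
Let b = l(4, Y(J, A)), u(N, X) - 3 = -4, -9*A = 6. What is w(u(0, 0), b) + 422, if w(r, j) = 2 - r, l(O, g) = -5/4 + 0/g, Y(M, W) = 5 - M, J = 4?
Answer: 425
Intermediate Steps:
A = -⅔ (A = -⅑*6 = -⅔ ≈ -0.66667)
u(N, X) = -1 (u(N, X) = 3 - 4 = -1)
l(O, g) = -5/4 (l(O, g) = -5*¼ + 0 = -5/4 + 0 = -5/4)
b = -5/4 ≈ -1.2500
w(u(0, 0), b) + 422 = (2 - 1*(-1)) + 422 = (2 + 1) + 422 = 3 + 422 = 425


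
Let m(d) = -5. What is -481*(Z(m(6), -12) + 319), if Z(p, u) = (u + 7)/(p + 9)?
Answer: -611351/4 ≈ -1.5284e+5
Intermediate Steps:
Z(p, u) = (7 + u)/(9 + p)
-481*(Z(m(6), -12) + 319) = -481*((7 - 12)/(9 - 5) + 319) = -481*(-5/4 + 319) = -481*1271/4 = -611351/4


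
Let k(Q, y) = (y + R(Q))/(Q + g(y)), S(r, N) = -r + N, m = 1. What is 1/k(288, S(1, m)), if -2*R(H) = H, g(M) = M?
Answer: -2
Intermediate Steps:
S(r, N) = N - r
R(H) = -H/2
k(Q, y) = (y - Q/2)/(Q + y)
1/k(288, S(1, m)) = 1/(((1 - 1*1) - 1/2*288)/(288 + (1 - 1*1))) = 1/(((1 - 1) - 144)/(288 + (1 - 1))) = 1/((0 - 144)/(288 + 0)) = 1/(-144/288) = 1/((1/288)*(-144)) = 1/(-1/2) = -2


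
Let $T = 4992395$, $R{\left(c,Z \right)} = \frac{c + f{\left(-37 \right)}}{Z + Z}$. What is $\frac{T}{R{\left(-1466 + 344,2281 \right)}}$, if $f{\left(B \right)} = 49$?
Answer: $- \frac{22775305990}{1073} \approx -2.1226 \cdot 10^{7}$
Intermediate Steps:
$R{\left(c,Z \right)} = \frac{49 + c}{2 Z}$ ($R{\left(c,Z \right)} = \frac{c + 49}{Z + Z} = \frac{49 + c}{2 Z}$)
$\frac{T}{R{\left(-1466 + 344,2281 \right)}} = \frac{4992395}{\frac{1}{2} \cdot \frac{1}{2281} \left(49 + \left(-1466 + 344\right)\right)} = \frac{4992395}{\frac{1}{2} \cdot \frac{1}{2281} \left(49 - 1122\right)} = \frac{4992395}{\frac{1}{2} \cdot \frac{1}{2281} \left(-1073\right)} = \frac{4992395}{- \frac{1073}{4562}} = 4992395 \left(- \frac{4562}{1073}\right) = - \frac{22775305990}{1073}$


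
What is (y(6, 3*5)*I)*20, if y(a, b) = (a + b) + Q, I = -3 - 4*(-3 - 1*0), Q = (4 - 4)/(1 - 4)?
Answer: 3780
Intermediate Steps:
Q = 0 (Q = 0/(-3) = 0*(-1/3) = 0)
I = 9 (I = -3 - 4*(-3 + 0) = -3 - 4*(-3) = -3 + 12 = 9)
y(a, b) = a + b (y(a, b) = (a + b) + 0 = a + b)
(y(6, 3*5)*I)*20 = ((6 + 3*5)*9)*20 = ((6 + 15)*9)*20 = (21*9)*20 = 189*20 = 3780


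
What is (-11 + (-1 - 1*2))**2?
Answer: 196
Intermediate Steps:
(-11 + (-1 - 1*2))**2 = (-11 + (-1 - 2))**2 = (-11 - 3)**2 = (-14)**2 = 196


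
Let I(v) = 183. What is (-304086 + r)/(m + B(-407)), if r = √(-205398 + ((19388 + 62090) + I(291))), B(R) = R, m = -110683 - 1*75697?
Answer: 304086/186787 - I*√123737/186787 ≈ 1.628 - 0.0018832*I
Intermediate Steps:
m = -186380 (m = -110683 - 75697 = -186380)
r = I*√123737 (r = √(-205398 + ((19388 + 62090) + 183)) = √(-205398 + (81478 + 183)) = √(-205398 + 81661) = √(-123737) = I*√123737 ≈ 351.76*I)
(-304086 + r)/(m + B(-407)) = (-304086 + I*√123737)/(-186380 - 407) = (-304086 + I*√123737)/(-186787) = (-304086 + I*√123737)*(-1/186787) = 304086/186787 - I*√123737/186787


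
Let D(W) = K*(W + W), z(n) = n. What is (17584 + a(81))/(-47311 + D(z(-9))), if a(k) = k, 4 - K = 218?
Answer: -17665/43459 ≈ -0.40648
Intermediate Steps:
K = -214 (K = 4 - 1*218 = 4 - 218 = -214)
D(W) = -428*W (D(W) = -214*(W + W) = -428*W)
(17584 + a(81))/(-47311 + D(z(-9))) = (17584 + 81)/(-47311 - 428*(-9)) = 17665/(-47311 + 3852) = 17665/(-43459) = 17665*(-1/43459) = -17665/43459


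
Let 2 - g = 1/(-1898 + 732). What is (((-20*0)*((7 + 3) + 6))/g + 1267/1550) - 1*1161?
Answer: -1798283/1550 ≈ -1160.2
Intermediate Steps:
g = 2333/1166 (g = 2 - 1/(-1898 + 732) = 2 - 1/(-1166) = 2 - 1*(-1/1166) = 2 + 1/1166 = 2333/1166 ≈ 2.0009)
(((-20*0)*((7 + 3) + 6))/g + 1267/1550) - 1*1161 = (((-20*0)*((7 + 3) + 6))/(2333/1166) + 1267/1550) - 1*1161 = ((0*(10 + 6))*(1166/2333) + 1267*(1/1550)) - 1161 = ((0*16)*(1166/2333) + 1267/1550) - 1161 = (0*(1166/2333) + 1267/1550) - 1161 = (0 + 1267/1550) - 1161 = 1267/1550 - 1161 = -1798283/1550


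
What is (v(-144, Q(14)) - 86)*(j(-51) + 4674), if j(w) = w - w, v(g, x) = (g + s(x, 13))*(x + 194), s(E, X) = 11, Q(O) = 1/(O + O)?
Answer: -242045427/2 ≈ -1.2102e+8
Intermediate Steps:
Q(O) = 1/(2*O)
v(g, x) = (11 + g)*(194 + x) (v(g, x) = (g + 11)*(x + 194) = (11 + g)*(194 + x))
j(w) = 0
(v(-144, Q(14)) - 86)*(j(-51) + 4674) = ((2134 + 11*((1/2)/14) + 194*(-144) - 72/14) - 86)*(0 + 4674) = ((2134 + 11*((1/2)*(1/14)) - 27936 - 72/14) - 86)*4674 = ((2134 + 11*(1/28) - 27936 - 144*1/28) - 86)*4674 = ((2134 + 11/28 - 27936 - 36/7) - 86)*4674 = (-103227/4 - 86)*4674 = -103571/4*4674 = -242045427/2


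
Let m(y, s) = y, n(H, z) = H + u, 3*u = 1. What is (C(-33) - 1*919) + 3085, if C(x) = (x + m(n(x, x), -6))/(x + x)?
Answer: 429065/198 ≈ 2167.0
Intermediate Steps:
u = ⅓ (u = (⅓)*1 = ⅓ ≈ 0.33333)
n(H, z) = ⅓ + H (n(H, z) = H + ⅓ = ⅓ + H)
C(x) = (⅓ + 2*x)/(2*x) (C(x) = (x + (⅓ + x))/(x + x) = (⅓ + 2*x)/((2*x)) = (⅓ + 2*x)*(1/(2*x)) = (⅓ + 2*x)/(2*x))
(C(-33) - 1*919) + 3085 = ((⅙ - 33)/(-33) - 1*919) + 3085 = (-1/33*(-197/6) - 919) + 3085 = (197/198 - 919) + 3085 = -181765/198 + 3085 = 429065/198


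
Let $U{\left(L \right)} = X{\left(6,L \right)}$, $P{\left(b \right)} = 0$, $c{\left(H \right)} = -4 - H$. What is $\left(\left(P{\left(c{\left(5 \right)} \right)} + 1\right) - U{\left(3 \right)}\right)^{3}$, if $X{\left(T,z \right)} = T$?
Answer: $-125$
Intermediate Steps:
$U{\left(L \right)} = 6$
$\left(\left(P{\left(c{\left(5 \right)} \right)} + 1\right) - U{\left(3 \right)}\right)^{3} = \left(\left(0 + 1\right) - 6\right)^{3} = \left(1 - 6\right)^{3} = \left(-5\right)^{3} = -125$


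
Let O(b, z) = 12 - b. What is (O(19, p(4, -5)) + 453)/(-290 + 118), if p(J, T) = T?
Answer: -223/86 ≈ -2.5930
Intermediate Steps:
(O(19, p(4, -5)) + 453)/(-290 + 118) = ((12 - 1*19) + 453)/(-290 + 118) = ((12 - 19) + 453)/(-172) = (-7 + 453)*(-1/172) = 446*(-1/172) = -223/86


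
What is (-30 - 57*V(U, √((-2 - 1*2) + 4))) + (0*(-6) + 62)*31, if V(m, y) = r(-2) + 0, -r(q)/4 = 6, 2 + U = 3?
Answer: 3260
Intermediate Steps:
U = 1 (U = -2 + 3 = 1)
r(q) = -24 (r(q) = -4*6 = -24)
V(m, y) = -24 (V(m, y) = -24 + 0 = -24)
(-30 - 57*V(U, √((-2 - 1*2) + 4))) + (0*(-6) + 62)*31 = (-30 - 57*(-24)) + (0*(-6) + 62)*31 = (-30 + 1368) + (0 + 62)*31 = 1338 + 62*31 = 1338 + 1922 = 3260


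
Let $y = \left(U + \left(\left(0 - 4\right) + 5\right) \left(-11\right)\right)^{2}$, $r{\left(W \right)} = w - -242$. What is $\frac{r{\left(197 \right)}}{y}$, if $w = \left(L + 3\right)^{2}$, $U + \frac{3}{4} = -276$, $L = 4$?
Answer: $\frac{4656}{1324801} \approx 0.0035145$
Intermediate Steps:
$U = - \frac{1107}{4}$ ($U = - \frac{3}{4} - 276 = - \frac{1107}{4} \approx -276.75$)
$w = 49$ ($w = \left(4 + 3\right)^{2} = 7^{2} = 49$)
$r{\left(W \right)} = 291$ ($r{\left(W \right)} = 49 - -242 = 49 + 242 = 291$)
$y = \frac{1324801}{16}$ ($y = \left(- \frac{1107}{4} + \left(\left(0 - 4\right) + 5\right) \left(-11\right)\right)^{2} = \left(- \frac{1107}{4} + \left(-4 + 5\right) \left(-11\right)\right)^{2} = \left(- \frac{1107}{4} + 1 \left(-11\right)\right)^{2} = \left(- \frac{1107}{4} - 11\right)^{2} = \left(- \frac{1151}{4}\right)^{2} = \frac{1324801}{16} \approx 82800.0$)
$\frac{r{\left(197 \right)}}{y} = \frac{291}{\frac{1324801}{16}} = 291 \cdot \frac{16}{1324801} = \frac{4656}{1324801}$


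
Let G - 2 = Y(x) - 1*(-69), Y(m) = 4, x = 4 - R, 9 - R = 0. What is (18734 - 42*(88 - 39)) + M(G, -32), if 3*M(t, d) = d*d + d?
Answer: 51020/3 ≈ 17007.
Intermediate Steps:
R = 9 (R = 9 - 1*0 = 9 + 0 = 9)
x = -5 (x = 4 - 1*9 = 4 - 9 = -5)
G = 75 (G = 2 + (4 - 1*(-69)) = 2 + (4 + 69) = 2 + 73 = 75)
M(t, d) = d/3 + d**2/3 (M(t, d) = (d*d + d)/3 = (d**2 + d)/3 = (d + d**2)/3 = d/3 + d**2/3)
(18734 - 42*(88 - 39)) + M(G, -32) = (18734 - 42*(88 - 39)) + (1/3)*(-32)*(1 - 32) = (18734 - 42*49) + (1/3)*(-32)*(-31) = (18734 - 2058) + 992/3 = 16676 + 992/3 = 51020/3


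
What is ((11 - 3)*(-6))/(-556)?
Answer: 12/139 ≈ 0.086331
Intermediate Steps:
((11 - 3)*(-6))/(-556) = (8*(-6))*(-1/556) = -48*(-1/556) = 12/139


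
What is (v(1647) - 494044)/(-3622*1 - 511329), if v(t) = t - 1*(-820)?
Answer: 491577/514951 ≈ 0.95461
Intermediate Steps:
v(t) = 820 + t (v(t) = t + 820 = 820 + t)
(v(1647) - 494044)/(-3622*1 - 511329) = ((820 + 1647) - 494044)/(-3622*1 - 511329) = (2467 - 494044)/(-3622 - 511329) = -491577/(-514951) = -491577*(-1/514951) = 491577/514951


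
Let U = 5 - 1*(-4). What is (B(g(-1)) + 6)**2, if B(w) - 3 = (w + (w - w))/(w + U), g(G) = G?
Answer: 5041/64 ≈ 78.766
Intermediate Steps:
U = 9 (U = 5 + 4 = 9)
B(w) = 3 + w/(9 + w) (B(w) = 3 + (w + (w - w))/(w + 9) = 3 + (w + 0)/(9 + w) = 3 + w/(9 + w))
(B(g(-1)) + 6)**2 = ((27 + 4*(-1))/(9 - 1) + 6)**2 = ((27 - 4)/8 + 6)**2 = ((1/8)*23 + 6)**2 = (23/8 + 6)**2 = (71/8)**2 = 5041/64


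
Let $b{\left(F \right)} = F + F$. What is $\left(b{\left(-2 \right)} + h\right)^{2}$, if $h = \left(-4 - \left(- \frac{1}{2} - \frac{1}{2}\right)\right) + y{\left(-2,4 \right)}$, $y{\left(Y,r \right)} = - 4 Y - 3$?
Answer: $4$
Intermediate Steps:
$b{\left(F \right)} = 2 F$
$y{\left(Y,r \right)} = -3 - 4 Y$
$h = 2$ ($h = \left(-4 - \left(- \frac{1}{2} - \frac{1}{2}\right)\right) - -5 = \left(-4 - -1\right) + \left(-3 + 8\right) = \left(-4 + \left(\frac{1}{2} + \frac{1}{2}\right)\right) + 5 = \left(-4 + 1\right) + 5 = -3 + 5 = 2$)
$\left(b{\left(-2 \right)} + h\right)^{2} = \left(2 \left(-2\right) + 2\right)^{2} = \left(-4 + 2\right)^{2} = \left(-2\right)^{2} = 4$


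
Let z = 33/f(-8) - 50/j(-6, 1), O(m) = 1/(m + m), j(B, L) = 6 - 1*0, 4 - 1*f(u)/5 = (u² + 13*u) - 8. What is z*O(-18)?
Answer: 6401/28080 ≈ 0.22796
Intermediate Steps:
f(u) = 60 - 65*u - 5*u² (f(u) = 20 - 5*((u² + 13*u) - 8) = 20 - 5*(-8 + u² + 13*u) = 20 + (40 - 65*u - 5*u²) = 60 - 65*u - 5*u²)
j(B, L) = 6 (j(B, L) = 6 + 0 = 6)
O(m) = 1/(2*m)
z = -6401/780 (z = 33/(60 - 65*(-8) - 5*(-8)²) - 50/6 = 33/(60 + 520 - 5*64) - 50*⅙ = 33/(60 + 520 - 320) - 25/3 = 33/260 - 25/3 = -6401/780 ≈ -8.2064)
z*O(-18) = -6401/(1560*(-18)) = -6401*(-1)/(1560*18) = -6401/780*(-1/36) = 6401/28080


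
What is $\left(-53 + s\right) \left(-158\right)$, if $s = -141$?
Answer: $30652$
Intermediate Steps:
$\left(-53 + s\right) \left(-158\right) = \left(-53 - 141\right) \left(-158\right) = \left(-194\right) \left(-158\right) = 30652$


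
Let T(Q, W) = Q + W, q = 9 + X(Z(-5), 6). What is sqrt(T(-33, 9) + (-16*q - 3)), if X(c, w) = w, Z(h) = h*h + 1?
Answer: I*sqrt(267) ≈ 16.34*I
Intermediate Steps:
Z(h) = 1 + h**2 (Z(h) = h**2 + 1 = 1 + h**2)
q = 15 (q = 9 + 6 = 15)
sqrt(T(-33, 9) + (-16*q - 3)) = sqrt((-33 + 9) + (-16*15 - 3)) = sqrt(-24 + (-240 - 3)) = sqrt(-24 - 243) = sqrt(-267) = I*sqrt(267)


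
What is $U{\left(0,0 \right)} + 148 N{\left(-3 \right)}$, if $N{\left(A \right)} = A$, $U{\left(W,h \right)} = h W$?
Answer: $-444$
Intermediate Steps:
$U{\left(W,h \right)} = W h$
$U{\left(0,0 \right)} + 148 N{\left(-3 \right)} = 0 \cdot 0 + 148 \left(-3\right) = 0 - 444 = -444$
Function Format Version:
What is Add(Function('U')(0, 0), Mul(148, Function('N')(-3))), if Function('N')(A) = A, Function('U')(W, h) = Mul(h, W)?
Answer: -444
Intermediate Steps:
Function('U')(W, h) = Mul(W, h)
Add(Function('U')(0, 0), Mul(148, Function('N')(-3))) = Add(Mul(0, 0), Mul(148, -3)) = Add(0, -444) = -444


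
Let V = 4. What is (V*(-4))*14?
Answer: -224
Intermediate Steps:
(V*(-4))*14 = (4*(-4))*14 = -16*14 = -224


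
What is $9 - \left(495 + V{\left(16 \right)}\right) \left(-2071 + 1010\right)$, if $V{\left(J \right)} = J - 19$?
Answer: $522021$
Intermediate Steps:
$V{\left(J \right)} = -19 + J$
$9 - \left(495 + V{\left(16 \right)}\right) \left(-2071 + 1010\right) = 9 - \left(495 + \left(-19 + 16\right)\right) \left(-2071 + 1010\right) = 9 - \left(495 - 3\right) \left(-1061\right) = 9 - 492 \left(-1061\right) = 9 - -522012 = 9 + 522012 = 522021$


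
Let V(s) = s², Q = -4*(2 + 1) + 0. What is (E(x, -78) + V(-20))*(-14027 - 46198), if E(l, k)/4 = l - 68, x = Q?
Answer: -4818000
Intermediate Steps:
Q = -12 (Q = -4*3 + 0 = -12 + 0 = -12)
x = -12
E(l, k) = -272 + 4*l (E(l, k) = 4*(l - 68) = 4*(-68 + l) = -272 + 4*l)
(E(x, -78) + V(-20))*(-14027 - 46198) = ((-272 + 4*(-12)) + (-20)²)*(-14027 - 46198) = ((-272 - 48) + 400)*(-60225) = (-320 + 400)*(-60225) = 80*(-60225) = -4818000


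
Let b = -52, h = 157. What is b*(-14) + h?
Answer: 885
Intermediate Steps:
b*(-14) + h = -52*(-14) + 157 = 728 + 157 = 885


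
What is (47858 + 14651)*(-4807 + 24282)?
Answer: 1217362775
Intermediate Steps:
(47858 + 14651)*(-4807 + 24282) = 62509*19475 = 1217362775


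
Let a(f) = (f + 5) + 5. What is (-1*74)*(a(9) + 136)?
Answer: -11470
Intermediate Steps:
a(f) = 10 + f (a(f) = (5 + f) + 5 = 10 + f)
(-1*74)*(a(9) + 136) = (-1*74)*((10 + 9) + 136) = -74*(19 + 136) = -74*155 = -11470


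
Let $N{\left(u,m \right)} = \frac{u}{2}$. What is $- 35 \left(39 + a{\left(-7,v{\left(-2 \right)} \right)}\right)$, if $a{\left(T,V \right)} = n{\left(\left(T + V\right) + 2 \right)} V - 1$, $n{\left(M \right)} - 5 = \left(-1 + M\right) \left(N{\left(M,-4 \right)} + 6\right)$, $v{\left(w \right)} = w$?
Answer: $-2380$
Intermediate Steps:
$N{\left(u,m \right)} = \frac{u}{2}$ ($N{\left(u,m \right)} = u \frac{1}{2} = \frac{u}{2}$)
$n{\left(M \right)} = 5 + \left(-1 + M\right) \left(6 + \frac{M}{2}\right)$ ($n{\left(M \right)} = 5 + \left(-1 + M\right) \left(\frac{M}{2} + 6\right) = 5 + \left(-1 + M\right) \left(6 + \frac{M}{2}\right)$)
$a{\left(T,V \right)} = -1 + V \left(10 + \frac{\left(2 + T + V\right)^{2}}{2} + \frac{11 T}{2} + \frac{11 V}{2}\right)$ ($a{\left(T,V \right)} = \left(-1 + \frac{\left(\left(T + V\right) + 2\right)^{2}}{2} + \frac{11 \left(\left(T + V\right) + 2\right)}{2}\right) V - 1 = \left(-1 + \frac{\left(2 + T + V\right)^{2}}{2} + \frac{11 \left(2 + T + V\right)}{2}\right) V - 1 = \left(-1 + \frac{\left(2 + T + V\right)^{2}}{2} + \left(11 + \frac{11 T}{2} + \frac{11 V}{2}\right)\right) V - 1 = \left(10 + \frac{\left(2 + T + V\right)^{2}}{2} + \frac{11 T}{2} + \frac{11 V}{2}\right) V - 1 = V \left(10 + \frac{\left(2 + T + V\right)^{2}}{2} + \frac{11 T}{2} + \frac{11 V}{2}\right) - 1 = -1 + V \left(10 + \frac{\left(2 + T + V\right)^{2}}{2} + \frac{11 T}{2} + \frac{11 V}{2}\right)$)
$- 35 \left(39 + a{\left(-7,v{\left(-2 \right)} \right)}\right) = - 35 \left(39 - \left(1 + 1 \left(20 + \left(2 - 7 - 2\right)^{2} + 11 \left(-7\right) + 11 \left(-2\right)\right)\right)\right) = - 35 \left(39 - \left(1 + 1 \left(20 + \left(-7\right)^{2} - 77 - 22\right)\right)\right) = - 35 \left(39 - \left(1 + 1 \left(20 + 49 - 77 - 22\right)\right)\right) = - 35 \left(39 - \left(1 + 1 \left(-30\right)\right)\right) = - 35 \left(39 + \left(-1 + 30\right)\right) = - 35 \left(39 + 29\right) = \left(-35\right) 68 = -2380$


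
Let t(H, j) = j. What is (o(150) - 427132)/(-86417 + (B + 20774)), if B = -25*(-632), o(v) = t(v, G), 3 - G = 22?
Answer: 427151/49843 ≈ 8.5699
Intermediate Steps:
G = -19 (G = 3 - 1*22 = 3 - 22 = -19)
o(v) = -19
B = 15800
(o(150) - 427132)/(-86417 + (B + 20774)) = (-19 - 427132)/(-86417 + (15800 + 20774)) = -427151/(-86417 + 36574) = -427151/(-49843) = -427151*(-1/49843) = 427151/49843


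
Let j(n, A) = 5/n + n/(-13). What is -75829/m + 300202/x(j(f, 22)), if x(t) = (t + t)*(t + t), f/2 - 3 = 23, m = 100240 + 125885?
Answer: 6555128997677/1331197875 ≈ 4924.2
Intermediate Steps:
m = 226125
f = 52 (f = 6 + 2*23 = 6 + 46 = 52)
j(n, A) = 5/n - n/13 (j(n, A) = 5/n + n*(-1/13) = 5/n - n/13)
x(t) = 4*t² (x(t) = (2*t)*(2*t) = 4*t²)
-75829/m + 300202/x(j(f, 22)) = -75829/226125 + 300202/((4*(5/52 - 1/13*52)²)) = -75829*1/226125 + 300202/((4*(5*(1/52) - 4)²)) = -75829/226125 + 300202/((4*(5/52 - 4)²)) = -75829/226125 + 300202/((4*(-203/52)²)) = -75829/226125 + 300202/((4*(41209/2704))) = -75829/226125 + 300202/(41209/676) = -75829/226125 + 300202*(676/41209) = -75829/226125 + 28990936/5887 = 6555128997677/1331197875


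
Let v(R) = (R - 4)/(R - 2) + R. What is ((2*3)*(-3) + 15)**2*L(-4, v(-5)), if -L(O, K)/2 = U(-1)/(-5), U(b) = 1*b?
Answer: -18/5 ≈ -3.6000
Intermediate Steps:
U(b) = b
v(R) = R + (-4 + R)/(-2 + R) (v(R) = (-4 + R)/(-2 + R) + R = R + (-4 + R)/(-2 + R))
L(O, K) = -2/5 (L(O, K) = -(-2)/(-5) = -(-2)*(-1)/5 = -2*1/5 = -2/5)
((2*3)*(-3) + 15)**2*L(-4, v(-5)) = ((2*3)*(-3) + 15)**2*(-2/5) = (6*(-3) + 15)**2*(-2/5) = (-18 + 15)**2*(-2/5) = (-3)**2*(-2/5) = 9*(-2/5) = -18/5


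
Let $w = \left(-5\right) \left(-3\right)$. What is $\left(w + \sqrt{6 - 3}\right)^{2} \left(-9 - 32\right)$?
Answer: $-9348 - 1230 \sqrt{3} \approx -11478.0$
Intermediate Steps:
$w = 15$
$\left(w + \sqrt{6 - 3}\right)^{2} \left(-9 - 32\right) = \left(15 + \sqrt{6 - 3}\right)^{2} \left(-9 - 32\right) = \left(15 + \sqrt{3}\right)^{2} \left(-41\right) = - 41 \left(15 + \sqrt{3}\right)^{2}$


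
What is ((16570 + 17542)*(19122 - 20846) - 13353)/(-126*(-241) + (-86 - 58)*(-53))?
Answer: -58822441/37998 ≈ -1548.0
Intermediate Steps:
((16570 + 17542)*(19122 - 20846) - 13353)/(-126*(-241) + (-86 - 58)*(-53)) = (34112*(-1724) - 13353)/(30366 - 144*(-53)) = (-58809088 - 13353)/(30366 + 7632) = -58822441/37998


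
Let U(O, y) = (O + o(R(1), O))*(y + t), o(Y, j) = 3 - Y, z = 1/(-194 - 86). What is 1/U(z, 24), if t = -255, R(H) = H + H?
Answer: -40/9207 ≈ -0.0043445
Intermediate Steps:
R(H) = 2*H
z = -1/280 (z = 1/(-280) = -1/280 ≈ -0.0035714)
U(O, y) = (1 + O)*(-255 + y) (U(O, y) = (O + (3 - 2))*(y - 255) = (O + (3 - 1*2))*(-255 + y) = (O + (3 - 2))*(-255 + y) = (O + 1)*(-255 + y) = (1 + O)*(-255 + y))
1/U(z, 24) = 1/(-255 + 24 - 255*(-1/280) - 1/280*24) = 1/(-255 + 24 + 51/56 - 3/35) = 1/(-9207/40) = -40/9207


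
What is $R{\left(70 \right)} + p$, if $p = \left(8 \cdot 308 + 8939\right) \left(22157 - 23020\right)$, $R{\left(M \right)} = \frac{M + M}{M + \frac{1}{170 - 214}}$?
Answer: $- \frac{30299783171}{3079} \approx -9.8408 \cdot 10^{6}$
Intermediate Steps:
$R{\left(M \right)} = \frac{2 M}{- \frac{1}{44} + M}$ ($R{\left(M \right)} = \frac{2 M}{M + \frac{1}{-44}} = \frac{2 M}{M - \frac{1}{44}} = \frac{2 M}{- \frac{1}{44} + M}$)
$p = -9840789$ ($p = \left(2464 + 8939\right) \left(-863\right) = 11403 \left(-863\right) = -9840789$)
$R{\left(70 \right)} + p = 88 \cdot 70 \frac{1}{-1 + 44 \cdot 70} - 9840789 = 88 \cdot 70 \frac{1}{-1 + 3080} - 9840789 = 88 \cdot 70 \cdot \frac{1}{3079} - 9840789 = \frac{6160}{3079} - 9840789 = - \frac{30299783171}{3079}$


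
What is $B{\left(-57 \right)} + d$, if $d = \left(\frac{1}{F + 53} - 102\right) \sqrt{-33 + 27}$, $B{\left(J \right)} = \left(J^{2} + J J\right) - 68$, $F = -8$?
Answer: $6430 - \frac{4589 i \sqrt{6}}{45} \approx 6430.0 - 249.79 i$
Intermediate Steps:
$B{\left(J \right)} = -68 + 2 J^{2}$ ($B{\left(J \right)} = \left(J^{2} + J^{2}\right) - 68 = 2 J^{2} - 68 = -68 + 2 J^{2}$)
$d = - \frac{4589 i \sqrt{6}}{45}$ ($d = \left(\frac{1}{-8 + 53} - 102\right) \sqrt{-33 + 27} = \left(\frac{1}{45} - 102\right) \sqrt{-6} = \left(\frac{1}{45} - 102\right) i \sqrt{6} = - \frac{4589 i \sqrt{6}}{45} \approx - 249.79 i$)
$B{\left(-57 \right)} + d = \left(-68 + 2 \left(-57\right)^{2}\right) - \frac{4589 i \sqrt{6}}{45} = \left(-68 + 2 \cdot 3249\right) - \frac{4589 i \sqrt{6}}{45} = \left(-68 + 6498\right) - \frac{4589 i \sqrt{6}}{45} = 6430 - \frac{4589 i \sqrt{6}}{45}$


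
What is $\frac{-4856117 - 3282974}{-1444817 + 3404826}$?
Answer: $- \frac{8139091}{1960009} \approx -4.1526$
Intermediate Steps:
$\frac{-4856117 - 3282974}{-1444817 + 3404826} = \frac{-4856117 - 3282974}{1960009} = \left(-8139091\right) \frac{1}{1960009} = - \frac{8139091}{1960009}$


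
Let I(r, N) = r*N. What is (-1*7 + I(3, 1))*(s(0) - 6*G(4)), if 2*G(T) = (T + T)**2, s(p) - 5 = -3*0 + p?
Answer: 748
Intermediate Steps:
s(p) = 5 + p (s(p) = 5 + (-3*0 + p) = 5 + (0 + p) = 5 + p)
I(r, N) = N*r
G(T) = 2*T**2 (G(T) = (T + T)**2/2 = (2*T)**2/2 = (4*T**2)/2 = 2*T**2)
(-1*7 + I(3, 1))*(s(0) - 6*G(4)) = (-1*7 + 1*3)*((5 + 0) - 12*4**2) = (-7 + 3)*(5 - 12*16) = -4*(5 - 6*32) = -4*(5 - 192) = -4*(-187) = 748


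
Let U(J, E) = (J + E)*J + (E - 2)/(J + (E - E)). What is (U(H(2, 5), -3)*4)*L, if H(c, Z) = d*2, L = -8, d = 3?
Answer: -1648/3 ≈ -549.33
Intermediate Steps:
H(c, Z) = 6 (H(c, Z) = 3*2 = 6)
U(J, E) = J*(E + J) + (-2 + E)/J (U(J, E) = (E + J)*J + (-2 + E)/(J + 0) = J*(E + J) + (-2 + E)/J)
(U(H(2, 5), -3)*4)*L = (((-2 - 3 + 6²*(-3 + 6))/6)*4)*(-8) = (((-2 - 3 + 36*3)/6)*4)*(-8) = (((-2 - 3 + 108)/6)*4)*(-8) = (((⅙)*103)*4)*(-8) = ((103/6)*4)*(-8) = (206/3)*(-8) = -1648/3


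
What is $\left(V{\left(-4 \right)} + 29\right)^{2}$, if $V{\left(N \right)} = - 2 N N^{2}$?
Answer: $24649$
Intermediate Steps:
$V{\left(N \right)} = - 2 N^{3}$
$\left(V{\left(-4 \right)} + 29\right)^{2} = \left(- 2 \left(-4\right)^{3} + 29\right)^{2} = \left(\left(-2\right) \left(-64\right) + 29\right)^{2} = \left(128 + 29\right)^{2} = 157^{2} = 24649$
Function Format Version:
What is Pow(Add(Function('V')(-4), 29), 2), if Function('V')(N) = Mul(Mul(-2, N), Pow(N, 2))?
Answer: 24649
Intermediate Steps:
Function('V')(N) = Mul(-2, Pow(N, 3))
Pow(Add(Function('V')(-4), 29), 2) = Pow(Add(Mul(-2, Pow(-4, 3)), 29), 2) = Pow(Add(Mul(-2, -64), 29), 2) = Pow(Add(128, 29), 2) = Pow(157, 2) = 24649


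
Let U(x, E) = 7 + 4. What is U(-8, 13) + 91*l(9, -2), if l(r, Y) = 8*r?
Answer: 6563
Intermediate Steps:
U(x, E) = 11
U(-8, 13) + 91*l(9, -2) = 11 + 91*(8*9) = 11 + 91*72 = 11 + 6552 = 6563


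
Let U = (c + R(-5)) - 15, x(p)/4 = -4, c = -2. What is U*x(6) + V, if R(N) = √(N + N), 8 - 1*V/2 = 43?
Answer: 202 - 16*I*√10 ≈ 202.0 - 50.596*I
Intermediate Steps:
V = -70 (V = 16 - 2*43 = 16 - 86 = -70)
x(p) = -16 (x(p) = 4*(-4) = -16)
R(N) = √2*√N (R(N) = √(2*N) = √2*√N)
U = -17 + I*√10 (U = (-2 + √2*√(-5)) - 15 = (-2 + √2*(I*√5)) - 15 = (-2 + I*√10) - 15 = -17 + I*√10 ≈ -17.0 + 3.1623*I)
U*x(6) + V = (-17 + I*√10)*(-16) - 70 = (272 - 16*I*√10) - 70 = 202 - 16*I*√10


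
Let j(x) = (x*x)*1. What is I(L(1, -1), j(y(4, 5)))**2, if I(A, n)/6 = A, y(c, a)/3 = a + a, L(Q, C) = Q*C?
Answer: 36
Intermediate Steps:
L(Q, C) = C*Q
y(c, a) = 6*a (y(c, a) = 3*(a + a) = 3*(2*a) = 6*a)
j(x) = x**2 (j(x) = x**2*1 = x**2)
I(A, n) = 6*A
I(L(1, -1), j(y(4, 5)))**2 = (6*(-1*1))**2 = (6*(-1))**2 = (-6)**2 = 36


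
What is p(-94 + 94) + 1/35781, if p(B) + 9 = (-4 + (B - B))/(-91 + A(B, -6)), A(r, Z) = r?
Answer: -29161424/3256071 ≈ -8.9560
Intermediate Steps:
p(B) = -9 - 4/(-91 + B) (p(B) = -9 + (-4 + (B - B))/(-91 + B) = -9 + (-4 + 0)/(-91 + B) = -9 - 4/(-91 + B))
p(-94 + 94) + 1/35781 = (815 - 9*(-94 + 94))/(-91 + (-94 + 94)) + 1/35781 = (815 - 9*0)/(-91 + 0) + 1/35781 = (815 + 0)/(-91) + 1/35781 = -1/91*815 + 1/35781 = -815/91 + 1/35781 = -29161424/3256071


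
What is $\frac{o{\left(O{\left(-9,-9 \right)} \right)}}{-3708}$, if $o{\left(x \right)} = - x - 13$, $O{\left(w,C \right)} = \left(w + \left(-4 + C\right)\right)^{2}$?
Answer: $\frac{497}{3708} \approx 0.13403$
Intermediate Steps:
$O{\left(w,C \right)} = \left(-4 + C + w\right)^{2}$
$o{\left(x \right)} = -13 - x$
$\frac{o{\left(O{\left(-9,-9 \right)} \right)}}{-3708} = \frac{-13 - \left(-4 - 9 - 9\right)^{2}}{-3708} = \left(-13 - \left(-22\right)^{2}\right) \left(- \frac{1}{3708}\right) = \left(-13 - 484\right) \left(- \frac{1}{3708}\right) = \left(-497\right) \left(- \frac{1}{3708}\right) = \frac{497}{3708}$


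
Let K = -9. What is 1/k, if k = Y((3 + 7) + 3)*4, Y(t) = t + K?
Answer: 1/16 ≈ 0.062500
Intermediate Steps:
Y(t) = -9 + t (Y(t) = t - 9 = -9 + t)
k = 16 (k = (-9 + ((3 + 7) + 3))*4 = (-9 + (10 + 3))*4 = (-9 + 13)*4 = 4*4 = 16)
1/k = 1/16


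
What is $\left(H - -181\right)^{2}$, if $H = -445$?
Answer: $69696$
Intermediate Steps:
$\left(H - -181\right)^{2} = \left(-445 - -181\right)^{2} = \left(-445 + 181\right)^{2} = \left(-264\right)^{2} = 69696$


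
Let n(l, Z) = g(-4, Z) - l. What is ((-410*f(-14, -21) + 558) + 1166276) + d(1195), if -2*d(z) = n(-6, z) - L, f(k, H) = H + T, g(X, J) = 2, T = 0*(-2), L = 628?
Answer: 1175754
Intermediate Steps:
T = 0
f(k, H) = H (f(k, H) = H + 0 = H)
n(l, Z) = 2 - l
d(z) = 310 (d(z) = -((2 - 1*(-6)) - 1*628)/2 = -((2 + 6) - 628)/2 = -(8 - 628)/2 = -½*(-620) = 310)
((-410*f(-14, -21) + 558) + 1166276) + d(1195) = ((-410*(-21) + 558) + 1166276) + 310 = ((8610 + 558) + 1166276) + 310 = (9168 + 1166276) + 310 = 1175444 + 310 = 1175754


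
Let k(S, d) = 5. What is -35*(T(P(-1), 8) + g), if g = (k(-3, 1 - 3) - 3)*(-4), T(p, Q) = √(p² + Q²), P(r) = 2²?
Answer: 280 - 140*√5 ≈ -33.049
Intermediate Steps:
P(r) = 4
T(p, Q) = √(Q² + p²)
g = -8 (g = (5 - 3)*(-4) = 2*(-4) = -8)
-35*(T(P(-1), 8) + g) = -35*(√(8² + 4²) - 8) = -35*(√(64 + 16) - 8) = -35*(√80 - 8) = -35*(4*√5 - 8) = -35*(-8 + 4*√5) = 280 - 140*√5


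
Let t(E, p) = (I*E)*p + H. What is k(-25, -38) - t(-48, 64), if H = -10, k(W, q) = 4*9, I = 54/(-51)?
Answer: -54514/17 ≈ -3206.7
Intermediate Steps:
I = -18/17 (I = 54*(-1/51) = -18/17 ≈ -1.0588)
k(W, q) = 36
t(E, p) = -10 - 18*E*p/17 (t(E, p) = (-18*E/17)*p - 10 = -18*E*p/17 - 10 = -10 - 18*E*p/17)
k(-25, -38) - t(-48, 64) = 36 - (-10 - 18/17*(-48)*64) = 36 - (-10 + 55296/17) = 36 - 1*55126/17 = 36 - 55126/17 = -54514/17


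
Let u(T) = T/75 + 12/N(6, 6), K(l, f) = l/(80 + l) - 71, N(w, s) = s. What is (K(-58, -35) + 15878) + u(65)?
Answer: 2608193/165 ≈ 15807.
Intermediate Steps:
K(l, f) = -71 + l/(80 + l) (K(l, f) = l/(80 + l) - 71 = -71 + l/(80 + l))
u(T) = 2 + T/75 (u(T) = T/75 + 12/6 = T*(1/75) + 12*(1/6) = T/75 + 2 = 2 + T/75)
(K(-58, -35) + 15878) + u(65) = (10*(-568 - 7*(-58))/(80 - 58) + 15878) + (2 + (1/75)*65) = (10*(-568 + 406)/22 + 15878) + (2 + 13/15) = (10*(1/22)*(-162) + 15878) + 43/15 = (-810/11 + 15878) + 43/15 = 173848/11 + 43/15 = 2608193/165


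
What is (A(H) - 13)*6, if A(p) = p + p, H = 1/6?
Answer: -76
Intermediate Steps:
H = ⅙ ≈ 0.16667
A(p) = 2*p
(A(H) - 13)*6 = (2*(⅙) - 13)*6 = (⅓ - 13)*6 = -38/3*6 = -76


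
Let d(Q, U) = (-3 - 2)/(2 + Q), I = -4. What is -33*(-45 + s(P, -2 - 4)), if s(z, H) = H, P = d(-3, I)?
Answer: 1683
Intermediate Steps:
d(Q, U) = -5/(2 + Q)
P = 5 (P = -5/(2 - 3) = -5/(-1) = -5*(-1) = 5)
-33*(-45 + s(P, -2 - 4)) = -33*(-45 + (-2 - 4)) = -33*(-45 - 6) = -33*(-51) = 1683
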